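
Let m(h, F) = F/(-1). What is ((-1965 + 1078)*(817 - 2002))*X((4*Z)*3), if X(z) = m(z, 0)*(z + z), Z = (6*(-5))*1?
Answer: 0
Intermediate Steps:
m(h, F) = -F (m(h, F) = F*(-1) = -F)
Z = -30 (Z = -30*1 = -30)
X(z) = 0 (X(z) = (-1*0)*(z + z) = 0*(2*z) = 0)
((-1965 + 1078)*(817 - 2002))*X((4*Z)*3) = ((-1965 + 1078)*(817 - 2002))*0 = -887*(-1185)*0 = 1051095*0 = 0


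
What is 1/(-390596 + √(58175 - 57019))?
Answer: -1/390562 ≈ -2.5604e-6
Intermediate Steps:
1/(-390596 + √(58175 - 57019)) = 1/(-390596 + √1156) = 1/(-390596 + 34) = 1/(-390562) = -1/390562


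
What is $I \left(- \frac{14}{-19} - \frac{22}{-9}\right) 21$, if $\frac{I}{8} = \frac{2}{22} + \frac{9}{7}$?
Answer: $\frac{461312}{627} \approx 735.75$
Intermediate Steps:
$I = \frac{848}{77}$ ($I = 8 \left(\frac{2}{22} + \frac{9}{7}\right) = 8 \left(2 \cdot \frac{1}{22} + 9 \cdot \frac{1}{7}\right) = 8 \left(\frac{1}{11} + \frac{9}{7}\right) = 8 \cdot \frac{106}{77} = \frac{848}{77} \approx 11.013$)
$I \left(- \frac{14}{-19} - \frac{22}{-9}\right) 21 = \frac{848 \left(- \frac{14}{-19} - \frac{22}{-9}\right)}{77} \cdot 21 = \frac{848 \left(\left(-14\right) \left(- \frac{1}{19}\right) - - \frac{22}{9}\right)}{77} \cdot 21 = \frac{848 \left(\frac{14}{19} + \frac{22}{9}\right)}{77} \cdot 21 = \frac{848}{77} \cdot \frac{544}{171} \cdot 21 = \frac{461312}{13167} \cdot 21 = \frac{461312}{627}$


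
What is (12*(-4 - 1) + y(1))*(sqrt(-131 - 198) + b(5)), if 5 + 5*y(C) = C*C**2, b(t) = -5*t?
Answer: 1520 - 304*I*sqrt(329)/5 ≈ 1520.0 - 1102.8*I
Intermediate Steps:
y(C) = -1 + C**3/5 (y(C) = -1 + (C*C**2)/5 = -1 + C**3/5)
(12*(-4 - 1) + y(1))*(sqrt(-131 - 198) + b(5)) = (12*(-4 - 1) + (-1 + (1/5)*1**3))*(sqrt(-131 - 198) - 5*5) = (12*(-5) + (-1 + (1/5)*1))*(sqrt(-329) - 25) = (-60 + (-1 + 1/5))*(I*sqrt(329) - 25) = (-60 - 4/5)*(-25 + I*sqrt(329)) = -304*(-25 + I*sqrt(329))/5 = 1520 - 304*I*sqrt(329)/5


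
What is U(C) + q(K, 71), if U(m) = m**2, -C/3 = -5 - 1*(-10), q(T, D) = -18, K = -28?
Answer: 207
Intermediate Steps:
C = -15 (C = -3*(-5 - 1*(-10)) = -3*(-5 + 10) = -3*5 = -15)
U(C) + q(K, 71) = (-15)**2 - 18 = 225 - 18 = 207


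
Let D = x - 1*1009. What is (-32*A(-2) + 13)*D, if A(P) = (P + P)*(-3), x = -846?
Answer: 688205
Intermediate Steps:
A(P) = -6*P (A(P) = (2*P)*(-3) = -6*P)
D = -1855 (D = -846 - 1*1009 = -846 - 1009 = -1855)
(-32*A(-2) + 13)*D = (-(-192)*(-2) + 13)*(-1855) = (-32*12 + 13)*(-1855) = (-384 + 13)*(-1855) = -371*(-1855) = 688205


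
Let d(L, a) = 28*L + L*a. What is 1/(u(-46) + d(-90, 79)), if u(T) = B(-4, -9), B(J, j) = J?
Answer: -1/9634 ≈ -0.00010380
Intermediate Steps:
u(T) = -4
1/(u(-46) + d(-90, 79)) = 1/(-4 - 90*(28 + 79)) = 1/(-4 - 90*107) = 1/(-4 - 9630) = 1/(-9634) = -1/9634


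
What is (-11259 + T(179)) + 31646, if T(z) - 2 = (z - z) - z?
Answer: 20210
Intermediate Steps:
T(z) = 2 - z (T(z) = 2 + ((z - z) - z) = 2 + (0 - z) = 2 - z)
(-11259 + T(179)) + 31646 = (-11259 + (2 - 1*179)) + 31646 = (-11259 + (2 - 179)) + 31646 = (-11259 - 177) + 31646 = -11436 + 31646 = 20210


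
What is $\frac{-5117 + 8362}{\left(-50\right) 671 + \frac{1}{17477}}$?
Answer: $- \frac{56712865}{586353349} \approx -0.096721$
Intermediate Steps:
$\frac{-5117 + 8362}{\left(-50\right) 671 + \frac{1}{17477}} = \frac{3245}{-33550 + \frac{1}{17477}} = \frac{3245}{- \frac{586353349}{17477}} = 3245 \left(- \frac{17477}{586353349}\right) = - \frac{56712865}{586353349}$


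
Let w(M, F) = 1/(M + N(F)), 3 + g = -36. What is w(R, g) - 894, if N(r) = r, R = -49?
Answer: -78673/88 ≈ -894.01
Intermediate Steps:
g = -39 (g = -3 - 36 = -39)
w(M, F) = 1/(F + M) (w(M, F) = 1/(M + F) = 1/(F + M))
w(R, g) - 894 = 1/(-39 - 49) - 894 = 1/(-88) - 894 = -1/88 - 894 = -78673/88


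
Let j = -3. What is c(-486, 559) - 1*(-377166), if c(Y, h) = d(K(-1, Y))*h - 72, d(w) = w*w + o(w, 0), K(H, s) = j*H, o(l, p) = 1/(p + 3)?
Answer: 1146934/3 ≈ 3.8231e+5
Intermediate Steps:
o(l, p) = 1/(3 + p)
K(H, s) = -3*H
d(w) = 1/3 + w**2 (d(w) = w*w + 1/(3 + 0) = w**2 + 1/3 = 1/3 + w**2)
c(Y, h) = -72 + 28*h/3 (c(Y, h) = (1/3 + (-3*(-1))**2)*h - 72 = (1/3 + 3**2)*h - 72 = (1/3 + 9)*h - 72 = 28*h/3 - 72 = -72 + 28*h/3)
c(-486, 559) - 1*(-377166) = (-72 + (28/3)*559) - 1*(-377166) = (-72 + 15652/3) + 377166 = 15436/3 + 377166 = 1146934/3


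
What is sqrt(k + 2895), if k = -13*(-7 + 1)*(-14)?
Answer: sqrt(1803) ≈ 42.462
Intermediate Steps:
k = -1092 (k = -13*(-6)*(-14) = 78*(-14) = -1092)
sqrt(k + 2895) = sqrt(-1092 + 2895) = sqrt(1803)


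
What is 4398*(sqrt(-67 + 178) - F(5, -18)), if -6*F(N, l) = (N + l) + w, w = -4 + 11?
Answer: -4398 + 4398*sqrt(111) ≈ 41938.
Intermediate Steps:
w = 7
F(N, l) = -7/6 - N/6 - l/6 (F(N, l) = -((N + l) + 7)/6 = -(7 + N + l)/6 = -7/6 - N/6 - l/6)
4398*(sqrt(-67 + 178) - F(5, -18)) = 4398*(sqrt(-67 + 178) - (-7/6 - 1/6*5 - 1/6*(-18))) = 4398*(sqrt(111) - (-7/6 - 5/6 + 3)) = 4398*(sqrt(111) - 1*1) = 4398*(sqrt(111) - 1) = 4398*(-1 + sqrt(111)) = -4398 + 4398*sqrt(111)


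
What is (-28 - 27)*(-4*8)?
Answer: 1760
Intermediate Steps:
(-28 - 27)*(-4*8) = -55*(-32) = 1760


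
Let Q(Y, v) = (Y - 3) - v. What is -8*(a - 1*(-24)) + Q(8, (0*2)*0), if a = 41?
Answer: -515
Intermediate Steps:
Q(Y, v) = -3 + Y - v (Q(Y, v) = (-3 + Y) - v = -3 + Y - v)
-8*(a - 1*(-24)) + Q(8, (0*2)*0) = -8*(41 - 1*(-24)) + (-3 + 8 - 0*2*0) = -8*(41 + 24) + (-3 + 8 - 0*0) = -8*65 + (-3 + 8 - 1*0) = -520 + (-3 + 8 + 0) = -520 + 5 = -515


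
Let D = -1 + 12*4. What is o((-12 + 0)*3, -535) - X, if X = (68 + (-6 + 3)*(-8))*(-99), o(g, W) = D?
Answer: 9155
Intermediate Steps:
D = 47 (D = -1 + 48 = 47)
o(g, W) = 47
X = -9108 (X = (68 - 3*(-8))*(-99) = (68 + 24)*(-99) = 92*(-99) = -9108)
o((-12 + 0)*3, -535) - X = 47 - 1*(-9108) = 47 + 9108 = 9155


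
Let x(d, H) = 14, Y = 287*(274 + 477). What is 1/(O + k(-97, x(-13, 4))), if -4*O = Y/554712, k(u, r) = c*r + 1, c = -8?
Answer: -2218848/246507665 ≈ -0.0090011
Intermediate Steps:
Y = 215537 (Y = 287*751 = 215537)
k(u, r) = 1 - 8*r (k(u, r) = -8*r + 1 = 1 - 8*r)
O = -215537/2218848 (O = -215537/(4*554712) = -1/4*215537/554712 = -215537/2218848 ≈ -0.097139)
1/(O + k(-97, x(-13, 4))) = 1/(-215537/2218848 + (1 - 8*14)) = 1/(-215537/2218848 + (1 - 112)) = 1/(-215537/2218848 - 111) = 1/(-246507665/2218848) = -2218848/246507665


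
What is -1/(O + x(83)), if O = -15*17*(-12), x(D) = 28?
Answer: -1/3088 ≈ -0.00032383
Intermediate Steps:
O = 3060 (O = -255*(-12) = 3060)
-1/(O + x(83)) = -1/(3060 + 28) = -1/3088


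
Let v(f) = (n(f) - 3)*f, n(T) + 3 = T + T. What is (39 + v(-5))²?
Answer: 14161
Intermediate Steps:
n(T) = -3 + 2*T (n(T) = -3 + (T + T) = -3 + 2*T)
v(f) = f*(-6 + 2*f) (v(f) = ((-3 + 2*f) - 3)*f = (-6 + 2*f)*f = f*(-6 + 2*f))
(39 + v(-5))² = (39 + 2*(-5)*(-3 - 5))² = (39 + 2*(-5)*(-8))² = (39 + 80)² = 119² = 14161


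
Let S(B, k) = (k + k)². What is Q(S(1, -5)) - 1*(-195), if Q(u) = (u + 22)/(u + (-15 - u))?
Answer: 2803/15 ≈ 186.87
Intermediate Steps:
S(B, k) = 4*k² (S(B, k) = (2*k)² = 4*k²)
Q(u) = -22/15 - u/15 (Q(u) = (22 + u)/(-15) = (22 + u)*(-1/15) = -22/15 - u/15)
Q(S(1, -5)) - 1*(-195) = (-22/15 - 4*(-5)²/15) - 1*(-195) = (-22/15 - 4*25/15) + 195 = (-22/15 - 1/15*100) + 195 = (-22/15 - 20/3) + 195 = -122/15 + 195 = 2803/15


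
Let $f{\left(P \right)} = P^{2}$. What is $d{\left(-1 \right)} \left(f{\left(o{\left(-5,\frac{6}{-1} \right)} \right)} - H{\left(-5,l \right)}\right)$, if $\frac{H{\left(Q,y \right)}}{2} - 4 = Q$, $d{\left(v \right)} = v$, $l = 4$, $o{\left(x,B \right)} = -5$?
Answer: $-27$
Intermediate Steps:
$H{\left(Q,y \right)} = 8 + 2 Q$
$d{\left(-1 \right)} \left(f{\left(o{\left(-5,\frac{6}{-1} \right)} \right)} - H{\left(-5,l \right)}\right) = - (\left(-5\right)^{2} - \left(8 + 2 \left(-5\right)\right)) = - (25 - \left(8 - 10\right)) = - (25 - -2) = - (25 + 2) = \left(-1\right) 27 = -27$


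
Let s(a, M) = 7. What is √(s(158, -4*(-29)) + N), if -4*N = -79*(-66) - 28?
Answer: I*√5158/2 ≈ 35.91*I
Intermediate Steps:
N = -2593/2 (N = -(-79*(-66) - 28)/4 = -(5214 - 28)/4 = -¼*5186 = -2593/2 ≈ -1296.5)
√(s(158, -4*(-29)) + N) = √(7 - 2593/2) = √(-2579/2) = I*√5158/2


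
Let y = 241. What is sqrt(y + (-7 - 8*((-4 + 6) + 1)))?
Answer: sqrt(210) ≈ 14.491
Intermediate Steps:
sqrt(y + (-7 - 8*((-4 + 6) + 1))) = sqrt(241 + (-7 - 8*((-4 + 6) + 1))) = sqrt(241 + (-7 - 8*(2 + 1))) = sqrt(241 + (-7 - 8*3)) = sqrt(241 + (-7 - 24)) = sqrt(241 - 31) = sqrt(210)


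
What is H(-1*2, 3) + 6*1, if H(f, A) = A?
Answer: 9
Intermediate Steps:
H(-1*2, 3) + 6*1 = 3 + 6*1 = 3 + 6 = 9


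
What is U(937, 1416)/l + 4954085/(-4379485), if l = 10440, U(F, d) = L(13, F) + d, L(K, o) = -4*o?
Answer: -3096680321/2286091170 ≈ -1.3546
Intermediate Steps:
U(F, d) = d - 4*F (U(F, d) = -4*F + d = d - 4*F)
U(937, 1416)/l + 4954085/(-4379485) = (1416 - 4*937)/10440 + 4954085/(-4379485) = (1416 - 3748)*(1/10440) + 4954085*(-1/4379485) = -2332*1/10440 - 990817/875897 = -583/2610 - 990817/875897 = -3096680321/2286091170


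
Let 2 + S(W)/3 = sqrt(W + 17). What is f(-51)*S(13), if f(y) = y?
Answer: 306 - 153*sqrt(30) ≈ -532.02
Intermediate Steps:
S(W) = -6 + 3*sqrt(17 + W) (S(W) = -6 + 3*sqrt(W + 17) = -6 + 3*sqrt(17 + W))
f(-51)*S(13) = -51*(-6 + 3*sqrt(17 + 13)) = -51*(-6 + 3*sqrt(30)) = 306 - 153*sqrt(30)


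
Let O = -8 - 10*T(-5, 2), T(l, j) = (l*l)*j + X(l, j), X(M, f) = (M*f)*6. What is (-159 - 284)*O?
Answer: -40756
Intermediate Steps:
X(M, f) = 6*M*f
T(l, j) = j*l**2 + 6*j*l (T(l, j) = (l*l)*j + 6*l*j = l**2*j + 6*j*l = j*l**2 + 6*j*l)
O = 92 (O = -8 - 20*(-5)*(6 - 5) = -8 - 20*(-5) = -8 - 10*(-10) = -8 + 100 = 92)
(-159 - 284)*O = (-159 - 284)*92 = -443*92 = -40756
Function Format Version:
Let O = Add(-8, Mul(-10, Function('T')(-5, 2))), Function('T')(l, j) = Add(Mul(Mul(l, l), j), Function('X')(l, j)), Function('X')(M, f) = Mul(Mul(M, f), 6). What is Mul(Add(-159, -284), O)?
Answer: -40756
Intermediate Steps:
Function('X')(M, f) = Mul(6, M, f)
Function('T')(l, j) = Add(Mul(j, Pow(l, 2)), Mul(6, j, l)) (Function('T')(l, j) = Add(Mul(Mul(l, l), j), Mul(6, l, j)) = Add(Mul(Pow(l, 2), j), Mul(6, j, l)) = Add(Mul(j, Pow(l, 2)), Mul(6, j, l)))
O = 92 (O = Add(-8, Mul(-10, Mul(2, -5, Add(6, -5)))) = Add(-8, Mul(-10, Mul(2, -5, 1))) = Add(-8, Mul(-10, -10)) = Add(-8, 100) = 92)
Mul(Add(-159, -284), O) = Mul(Add(-159, -284), 92) = Mul(-443, 92) = -40756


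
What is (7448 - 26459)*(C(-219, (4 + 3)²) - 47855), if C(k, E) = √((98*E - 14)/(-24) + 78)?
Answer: 909771405 - 171099*I*√6/2 ≈ 9.0977e+8 - 2.0955e+5*I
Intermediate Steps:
C(k, E) = √(943/12 - 49*E/12) (C(k, E) = √((-14 + 98*E)*(-1/24) + 78) = √((7/12 - 49*E/12) + 78) = √(943/12 - 49*E/12))
(7448 - 26459)*(C(-219, (4 + 3)²) - 47855) = (7448 - 26459)*(√(2829 - 147*(4 + 3)²)/6 - 47855) = -19011*(√(2829 - 147*7²)/6 - 47855) = -19011*(√(2829 - 147*49)/6 - 47855) = -19011*(√(2829 - 7203)/6 - 47855) = -19011*(√(-4374)/6 - 47855) = -19011*((27*I*√6)/6 - 47855) = -19011*(9*I*√6/2 - 47855) = -19011*(-47855 + 9*I*√6/2) = 909771405 - 171099*I*√6/2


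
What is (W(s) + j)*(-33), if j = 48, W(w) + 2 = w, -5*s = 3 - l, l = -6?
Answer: -7293/5 ≈ -1458.6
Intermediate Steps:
s = -9/5 (s = -(3 - 1*(-6))/5 = -(3 + 6)/5 = -⅕*9 = -9/5 ≈ -1.8000)
W(w) = -2 + w
(W(s) + j)*(-33) = ((-2 - 9/5) + 48)*(-33) = (-19/5 + 48)*(-33) = (221/5)*(-33) = -7293/5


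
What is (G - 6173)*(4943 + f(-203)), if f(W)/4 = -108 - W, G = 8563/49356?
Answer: -1621737251075/49356 ≈ -3.2858e+7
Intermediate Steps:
G = 8563/49356 (G = 8563*(1/49356) = 8563/49356 ≈ 0.17349)
f(W) = -432 - 4*W (f(W) = 4*(-108 - W) = -432 - 4*W)
(G - 6173)*(4943 + f(-203)) = (8563/49356 - 6173)*(4943 + (-432 - 4*(-203))) = -304666025*(4943 + (-432 + 812))/49356 = -304666025*(4943 + 380)/49356 = -304666025/49356*5323 = -1621737251075/49356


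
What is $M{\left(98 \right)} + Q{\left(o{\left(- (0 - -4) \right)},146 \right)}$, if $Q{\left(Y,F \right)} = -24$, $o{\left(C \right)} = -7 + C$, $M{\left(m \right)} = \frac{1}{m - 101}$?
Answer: $- \frac{73}{3} \approx -24.333$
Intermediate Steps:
$M{\left(m \right)} = \frac{1}{-101 + m}$
$M{\left(98 \right)} + Q{\left(o{\left(- (0 - -4) \right)},146 \right)} = \frac{1}{-101 + 98} - 24 = \frac{1}{-3} - 24 = - \frac{1}{3} - 24 = - \frac{73}{3}$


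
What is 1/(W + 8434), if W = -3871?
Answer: 1/4563 ≈ 0.00021915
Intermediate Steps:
1/(W + 8434) = 1/(-3871 + 8434) = 1/4563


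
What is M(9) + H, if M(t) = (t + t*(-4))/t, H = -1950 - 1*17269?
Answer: -19222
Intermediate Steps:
H = -19219 (H = -1950 - 17269 = -19219)
M(t) = -3 (M(t) = (t - 4*t)/t = (-3*t)/t = -3)
M(9) + H = -3 - 19219 = -19222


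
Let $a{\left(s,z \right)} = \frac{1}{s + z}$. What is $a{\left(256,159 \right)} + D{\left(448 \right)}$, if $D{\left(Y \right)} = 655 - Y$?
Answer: $\frac{85906}{415} \approx 207.0$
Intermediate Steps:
$a{\left(256,159 \right)} + D{\left(448 \right)} = \frac{1}{256 + 159} + \left(655 - 448\right) = \frac{1}{415} + \left(655 - 448\right) = \frac{1}{415} + 207 = \frac{85906}{415}$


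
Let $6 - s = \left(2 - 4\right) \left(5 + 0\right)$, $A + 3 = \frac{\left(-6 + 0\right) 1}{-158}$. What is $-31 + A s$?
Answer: $- \frac{6193}{79} \approx -78.392$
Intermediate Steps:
$A = - \frac{234}{79}$ ($A = -3 + \frac{\left(-6 + 0\right) 1}{-158} = -3 + \left(-6\right) 1 \left(- \frac{1}{158}\right) = -3 - - \frac{3}{79} = -3 + \frac{3}{79} = - \frac{234}{79} \approx -2.962$)
$s = 16$ ($s = 6 - \left(2 - 4\right) \left(5 + 0\right) = 6 - \left(-2\right) 5 = 6 - -10 = 6 + 10 = 16$)
$-31 + A s = -31 - \frac{3744}{79} = - \frac{6193}{79}$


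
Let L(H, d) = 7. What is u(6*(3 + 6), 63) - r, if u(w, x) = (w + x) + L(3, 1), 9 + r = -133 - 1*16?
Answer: 282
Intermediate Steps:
r = -158 (r = -9 + (-133 - 1*16) = -9 + (-133 - 16) = -9 - 149 = -158)
u(w, x) = 7 + w + x (u(w, x) = (w + x) + 7 = 7 + w + x)
u(6*(3 + 6), 63) - r = (7 + 6*(3 + 6) + 63) - 1*(-158) = (7 + 6*9 + 63) + 158 = (7 + 54 + 63) + 158 = 124 + 158 = 282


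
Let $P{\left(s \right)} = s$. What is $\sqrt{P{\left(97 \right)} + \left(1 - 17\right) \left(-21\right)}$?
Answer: $\sqrt{433} \approx 20.809$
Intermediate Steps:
$\sqrt{P{\left(97 \right)} + \left(1 - 17\right) \left(-21\right)} = \sqrt{97 + \left(1 - 17\right) \left(-21\right)} = \sqrt{97 - -336} = \sqrt{97 + 336} = \sqrt{433}$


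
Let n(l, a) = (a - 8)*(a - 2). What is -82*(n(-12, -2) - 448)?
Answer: 33456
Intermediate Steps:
n(l, a) = (-8 + a)*(-2 + a)
-82*(n(-12, -2) - 448) = -82*((16 + (-2)² - 10*(-2)) - 448) = -82*((16 + 4 + 20) - 448) = -82*(40 - 448) = -82*(-408) = 33456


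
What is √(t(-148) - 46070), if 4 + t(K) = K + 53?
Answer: I*√46169 ≈ 214.87*I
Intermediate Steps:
t(K) = 49 + K (t(K) = -4 + (K + 53) = -4 + (53 + K) = 49 + K)
√(t(-148) - 46070) = √((49 - 148) - 46070) = √(-99 - 46070) = √(-46169) = I*√46169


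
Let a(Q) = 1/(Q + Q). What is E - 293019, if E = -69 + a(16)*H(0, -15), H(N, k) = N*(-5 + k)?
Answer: -293088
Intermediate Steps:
a(Q) = 1/(2*Q)
E = -69 (E = -69 + ((½)/16)*(0*(-5 - 15)) = -69 + ((½)*(1/16))*(0*(-20)) = -69 + (1/32)*0 = -69 + 0 = -69)
E - 293019 = -69 - 293019 = -293088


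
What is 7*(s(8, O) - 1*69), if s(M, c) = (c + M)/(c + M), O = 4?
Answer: -476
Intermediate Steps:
s(M, c) = 1 (s(M, c) = (M + c)/(M + c) = 1)
7*(s(8, O) - 1*69) = 7*(1 - 1*69) = 7*(1 - 69) = 7*(-68) = -476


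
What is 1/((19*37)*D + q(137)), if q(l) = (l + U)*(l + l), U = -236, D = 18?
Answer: -1/14472 ≈ -6.9099e-5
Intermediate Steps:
q(l) = 2*l*(-236 + l) (q(l) = (l - 236)*(l + l) = (-236 + l)*(2*l) = 2*l*(-236 + l))
1/((19*37)*D + q(137)) = 1/((19*37)*18 + 2*137*(-236 + 137)) = 1/(703*18 + 2*137*(-99)) = 1/(12654 - 27126) = 1/(-14472) = -1/14472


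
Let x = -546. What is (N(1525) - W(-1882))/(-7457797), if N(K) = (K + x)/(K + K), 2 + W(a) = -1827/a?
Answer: -1937582/10702125139925 ≈ -1.8105e-7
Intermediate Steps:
W(a) = -2 - 1827/a
N(K) = (-546 + K)/(2*K) (N(K) = (K - 546)/(K + K) = (-546 + K)/((2*K)) = (-546 + K)*(1/(2*K)) = (-546 + K)/(2*K))
(N(1525) - W(-1882))/(-7457797) = ((½)*(-546 + 1525)/1525 - (-2 - 1827/(-1882)))/(-7457797) = ((½)*(1/1525)*979 - (-2 - 1827*(-1/1882)))*(-1/7457797) = (979/3050 - (-2 + 1827/1882))*(-1/7457797) = (979/3050 - 1*(-1937/1882))*(-1/7457797) = (979/3050 + 1937/1882)*(-1/7457797) = (1937582/1435025)*(-1/7457797) = -1937582/10702125139925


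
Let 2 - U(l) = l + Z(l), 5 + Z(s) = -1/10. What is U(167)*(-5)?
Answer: 1599/2 ≈ 799.50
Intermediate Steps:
Z(s) = -51/10 (Z(s) = -5 - 1/10 = -5 - 1*⅒ = -5 - ⅒ = -51/10)
U(l) = 71/10 - l (U(l) = 2 - (l - 51/10) = 2 - (-51/10 + l) = 2 + (51/10 - l) = 71/10 - l)
U(167)*(-5) = (71/10 - 1*167)*(-5) = (71/10 - 167)*(-5) = -1599/10*(-5) = 1599/2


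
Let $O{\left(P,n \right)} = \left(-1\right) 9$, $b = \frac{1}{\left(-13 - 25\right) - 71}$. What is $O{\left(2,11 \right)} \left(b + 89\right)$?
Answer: $- \frac{87300}{109} \approx -800.92$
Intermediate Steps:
$b = - \frac{1}{109}$ ($b = \frac{1}{\left(-13 - 25\right) - 71} = \frac{1}{-38 - 71} = \frac{1}{-109} = - \frac{1}{109} \approx -0.0091743$)
$O{\left(P,n \right)} = -9$
$O{\left(2,11 \right)} \left(b + 89\right) = - 9 \left(- \frac{1}{109} + 89\right) = \left(-9\right) \frac{9700}{109} = - \frac{87300}{109}$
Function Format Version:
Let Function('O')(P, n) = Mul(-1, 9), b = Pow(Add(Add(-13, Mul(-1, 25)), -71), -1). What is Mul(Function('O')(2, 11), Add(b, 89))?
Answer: Rational(-87300, 109) ≈ -800.92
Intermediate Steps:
b = Rational(-1, 109) (b = Pow(Add(Add(-13, -25), -71), -1) = Pow(Add(-38, -71), -1) = Pow(-109, -1) = Rational(-1, 109) ≈ -0.0091743)
Function('O')(P, n) = -9
Mul(Function('O')(2, 11), Add(b, 89)) = Mul(-9, Add(Rational(-1, 109), 89)) = Mul(-9, Rational(9700, 109)) = Rational(-87300, 109)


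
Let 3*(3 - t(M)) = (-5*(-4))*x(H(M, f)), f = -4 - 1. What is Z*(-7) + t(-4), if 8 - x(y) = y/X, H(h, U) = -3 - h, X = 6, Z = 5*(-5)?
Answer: 1132/9 ≈ 125.78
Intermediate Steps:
Z = -25
f = -5
x(y) = 8 - y/6
t(M) = -161/3 - 10*M/9 (t(M) = 3 - (-5*(-4))*(8 - (-3 - M)/6)/3 = 3 - 20*(8 + (1/2 + M/6))/3 = 3 - 20*(17/2 + M/6)/3 = 3 - (170 + 10*M/3)/3 = 3 + (-170/3 - 10*M/9) = -161/3 - 10*M/9)
Z*(-7) + t(-4) = -25*(-7) + (-161/3 - 10/9*(-4)) = 175 + (-161/3 + 40/9) = 175 - 443/9 = 1132/9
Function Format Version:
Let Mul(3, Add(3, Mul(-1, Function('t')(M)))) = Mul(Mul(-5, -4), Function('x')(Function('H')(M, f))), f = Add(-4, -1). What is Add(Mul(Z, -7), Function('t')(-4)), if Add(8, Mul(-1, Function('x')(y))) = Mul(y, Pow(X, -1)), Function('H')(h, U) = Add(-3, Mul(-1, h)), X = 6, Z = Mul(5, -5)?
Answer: Rational(1132, 9) ≈ 125.78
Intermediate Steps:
Z = -25
f = -5
Function('x')(y) = Add(8, Mul(Rational(-1, 6), y)) (Function('x')(y) = Add(8, Mul(-1, Mul(y, Pow(6, -1)))) = Add(8, Mul(-1, Mul(y, Rational(1, 6)))) = Add(8, Mul(-1, Mul(Rational(1, 6), y))) = Add(8, Mul(Rational(-1, 6), y)))
Function('t')(M) = Add(Rational(-161, 3), Mul(Rational(-10, 9), M)) (Function('t')(M) = Add(3, Mul(Rational(-1, 3), Mul(Mul(-5, -4), Add(8, Mul(Rational(-1, 6), Add(-3, Mul(-1, M))))))) = Add(3, Mul(Rational(-1, 3), Mul(20, Add(8, Add(Rational(1, 2), Mul(Rational(1, 6), M)))))) = Add(3, Mul(Rational(-1, 3), Mul(20, Add(Rational(17, 2), Mul(Rational(1, 6), M))))) = Add(3, Mul(Rational(-1, 3), Add(170, Mul(Rational(10, 3), M)))) = Add(3, Add(Rational(-170, 3), Mul(Rational(-10, 9), M))) = Add(Rational(-161, 3), Mul(Rational(-10, 9), M)))
Add(Mul(Z, -7), Function('t')(-4)) = Add(Mul(-25, -7), Add(Rational(-161, 3), Mul(Rational(-10, 9), -4))) = Add(175, Add(Rational(-161, 3), Rational(40, 9))) = Add(175, Rational(-443, 9)) = Rational(1132, 9)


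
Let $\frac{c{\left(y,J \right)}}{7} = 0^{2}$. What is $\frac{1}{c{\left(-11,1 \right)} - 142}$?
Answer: $- \frac{1}{142} \approx -0.0070423$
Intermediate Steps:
$c{\left(y,J \right)} = 0$ ($c{\left(y,J \right)} = 7 \cdot 0^{2} = 7 \cdot 0 = 0$)
$\frac{1}{c{\left(-11,1 \right)} - 142} = \frac{1}{0 - 142} = \frac{1}{-142} = - \frac{1}{142}$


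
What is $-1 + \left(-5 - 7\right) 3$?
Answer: $-37$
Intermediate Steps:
$-1 + \left(-5 - 7\right) 3 = -1 - 36 = -37$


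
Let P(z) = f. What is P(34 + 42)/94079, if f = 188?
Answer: 188/94079 ≈ 0.0019983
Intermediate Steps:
P(z) = 188
P(34 + 42)/94079 = 188/94079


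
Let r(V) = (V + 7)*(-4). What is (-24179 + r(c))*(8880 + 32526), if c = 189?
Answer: -1033617978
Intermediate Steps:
r(V) = -28 - 4*V (r(V) = (7 + V)*(-4) = -28 - 4*V)
(-24179 + r(c))*(8880 + 32526) = (-24179 + (-28 - 4*189))*(8880 + 32526) = (-24179 + (-28 - 756))*41406 = (-24179 - 784)*41406 = -24963*41406 = -1033617978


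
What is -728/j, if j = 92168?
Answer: -91/11521 ≈ -0.0078986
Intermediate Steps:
-728/j = -728/92168 = -728*1/92168 = -91/11521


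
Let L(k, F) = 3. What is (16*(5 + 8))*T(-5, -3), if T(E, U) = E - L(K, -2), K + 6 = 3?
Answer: -1664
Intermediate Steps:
K = -3 (K = -6 + 3 = -3)
T(E, U) = -3 + E (T(E, U) = E - 1*3 = E - 3 = -3 + E)
(16*(5 + 8))*T(-5, -3) = (16*(5 + 8))*(-3 - 5) = (16*13)*(-8) = 208*(-8) = -1664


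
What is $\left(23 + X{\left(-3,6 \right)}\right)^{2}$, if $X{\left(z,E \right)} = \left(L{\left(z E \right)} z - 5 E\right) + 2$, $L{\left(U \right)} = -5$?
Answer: $100$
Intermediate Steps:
$X{\left(z,E \right)} = 2 - 5 E - 5 z$ ($X{\left(z,E \right)} = \left(- 5 z - 5 E\right) + 2 = \left(- 5 E - 5 z\right) + 2 = 2 - 5 E - 5 z$)
$\left(23 + X{\left(-3,6 \right)}\right)^{2} = \left(23 - 13\right)^{2} = 10^{2} = 100$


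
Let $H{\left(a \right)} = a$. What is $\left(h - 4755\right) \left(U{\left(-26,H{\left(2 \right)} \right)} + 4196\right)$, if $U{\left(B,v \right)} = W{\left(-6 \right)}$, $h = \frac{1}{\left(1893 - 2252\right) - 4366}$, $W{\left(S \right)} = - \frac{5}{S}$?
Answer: $- \frac{282875497528}{14175} \approx -1.9956 \cdot 10^{7}$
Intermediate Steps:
$h = - \frac{1}{4725}$ ($h = \frac{1}{\left(1893 - 2252\right) - 4366} = \frac{1}{-359 - 4366} = \frac{1}{-4725} = - \frac{1}{4725} \approx -0.00021164$)
$U{\left(B,v \right)} = \frac{5}{6}$ ($U{\left(B,v \right)} = - \frac{5}{-6} = \left(-5\right) \left(- \frac{1}{6}\right) = \frac{5}{6}$)
$\left(h - 4755\right) \left(U{\left(-26,H{\left(2 \right)} \right)} + 4196\right) = \left(- \frac{1}{4725} - 4755\right) \left(\frac{5}{6} + 4196\right) = \left(- \frac{22467376}{4725}\right) \frac{25181}{6} = - \frac{282875497528}{14175}$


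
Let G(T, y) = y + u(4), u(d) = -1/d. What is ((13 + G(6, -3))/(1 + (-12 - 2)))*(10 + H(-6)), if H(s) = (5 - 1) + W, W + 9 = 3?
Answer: -6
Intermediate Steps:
W = -6 (W = -9 + 3 = -6)
G(T, y) = -¼ + y (G(T, y) = y - 1/4 = y - 1*¼ = y - ¼ = -¼ + y)
H(s) = -2 (H(s) = (5 - 1) - 6 = 4 - 6 = -2)
((13 + G(6, -3))/(1 + (-12 - 2)))*(10 + H(-6)) = ((13 + (-¼ - 3))/(1 + (-12 - 2)))*(10 - 2) = ((13 - 13/4)/(1 - 14))*8 = ((39/4)/(-13))*8 = ((39/4)*(-1/13))*8 = -¾*8 = -6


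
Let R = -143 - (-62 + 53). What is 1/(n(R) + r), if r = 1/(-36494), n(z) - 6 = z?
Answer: -36494/4671233 ≈ -0.0078125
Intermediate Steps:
R = -134 (R = -143 - 1*(-9) = -143 + 9 = -134)
n(z) = 6 + z
r = -1/36494 ≈ -2.7402e-5
1/(n(R) + r) = 1/((6 - 134) - 1/36494) = 1/(-128 - 1/36494) = 1/(-4671233/36494) = -36494/4671233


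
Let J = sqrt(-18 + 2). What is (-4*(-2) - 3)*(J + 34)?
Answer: 170 + 20*I ≈ 170.0 + 20.0*I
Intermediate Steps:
J = 4*I (J = sqrt(-16) = 4*I ≈ 4.0*I)
(-4*(-2) - 3)*(J + 34) = (-4*(-2) - 3)*(4*I + 34) = (8 - 3)*(34 + 4*I) = 5*(34 + 4*I) = 170 + 20*I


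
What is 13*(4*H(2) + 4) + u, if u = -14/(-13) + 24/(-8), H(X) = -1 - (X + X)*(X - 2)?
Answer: -25/13 ≈ -1.9231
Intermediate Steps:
H(X) = -1 - 2*X*(-2 + X)
u = -25/13 (u = -14*(-1/13) + 24*(-⅛) = 14/13 - 3 = -25/13 ≈ -1.9231)
13*(4*H(2) + 4) + u = 13*(4*(-1 - 2*2² + 4*2) + 4) - 25/13 = 13*(4*(-1 - 2*4 + 8) + 4) - 25/13 = 13*(4*(-1 - 8 + 8) + 4) - 25/13 = 13*(4*(-1) + 4) - 25/13 = 13*(-4 + 4) - 25/13 = 13*0 - 25/13 = 0 - 25/13 = -25/13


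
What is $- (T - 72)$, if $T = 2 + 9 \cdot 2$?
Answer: $52$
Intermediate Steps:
$T = 20$ ($T = 2 + 18 = 20$)
$- (T - 72) = - (20 - 72) = \left(-1\right) \left(-52\right) = 52$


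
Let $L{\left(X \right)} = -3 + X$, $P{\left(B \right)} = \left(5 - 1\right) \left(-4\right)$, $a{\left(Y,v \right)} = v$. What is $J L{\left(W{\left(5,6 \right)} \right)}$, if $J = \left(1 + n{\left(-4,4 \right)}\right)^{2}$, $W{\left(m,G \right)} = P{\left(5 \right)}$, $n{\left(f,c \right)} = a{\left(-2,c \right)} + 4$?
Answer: $-1539$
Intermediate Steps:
$n{\left(f,c \right)} = 4 + c$ ($n{\left(f,c \right)} = c + 4 = 4 + c$)
$P{\left(B \right)} = -16$ ($P{\left(B \right)} = 4 \left(-4\right) = -16$)
$W{\left(m,G \right)} = -16$
$J = 81$ ($J = \left(1 + \left(4 + 4\right)\right)^{2} = \left(1 + 8\right)^{2} = 9^{2} = 81$)
$J L{\left(W{\left(5,6 \right)} \right)} = 81 \left(-3 - 16\right) = 81 \left(-19\right) = -1539$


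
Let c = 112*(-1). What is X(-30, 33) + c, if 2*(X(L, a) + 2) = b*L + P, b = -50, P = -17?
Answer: 1255/2 ≈ 627.50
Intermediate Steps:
X(L, a) = -21/2 - 25*L (X(L, a) = -2 + (-50*L - 17)/2 = -2 + (-17 - 50*L)/2 = -2 + (-17/2 - 25*L) = -21/2 - 25*L)
c = -112
X(-30, 33) + c = (-21/2 - 25*(-30)) - 112 = (-21/2 + 750) - 112 = 1479/2 - 112 = 1255/2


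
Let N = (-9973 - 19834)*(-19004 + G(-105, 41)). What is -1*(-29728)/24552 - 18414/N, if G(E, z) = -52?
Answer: 351773272151/290533121208 ≈ 1.2108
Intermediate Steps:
N = 568002192 (N = (-9973 - 19834)*(-19004 - 52) = -29807*(-19056) = 568002192)
-1*(-29728)/24552 - 18414/N = -1*(-29728)/24552 - 18414/568002192 = 29728*(1/24552) - 18414*1/568002192 = 3716/3069 - 3069/94667032 = 351773272151/290533121208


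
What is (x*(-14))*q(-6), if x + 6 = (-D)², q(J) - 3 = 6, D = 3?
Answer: -378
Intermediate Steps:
q(J) = 9 (q(J) = 3 + 6 = 9)
x = 3 (x = -6 + (-1*3)² = -6 + (-3)² = -6 + 9 = 3)
(x*(-14))*q(-6) = (3*(-14))*9 = -42*9 = -378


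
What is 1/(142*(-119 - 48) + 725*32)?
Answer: -1/514 ≈ -0.0019455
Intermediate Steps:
1/(142*(-119 - 48) + 725*32) = 1/(142*(-167) + 23200) = 1/(-23714 + 23200) = 1/(-514) = -1/514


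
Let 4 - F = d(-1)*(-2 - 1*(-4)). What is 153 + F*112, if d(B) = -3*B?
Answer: -71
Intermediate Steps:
F = -2 (F = 4 - (-3*(-1))*(-2 - 1*(-4)) = 4 - 3*(-2 + 4) = 4 - 3*2 = 4 - 1*6 = 4 - 6 = -2)
153 + F*112 = 153 - 2*112 = 153 - 224 = -71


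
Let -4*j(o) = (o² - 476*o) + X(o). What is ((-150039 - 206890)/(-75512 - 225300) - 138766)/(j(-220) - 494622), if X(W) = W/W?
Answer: 41742121063/160303391627 ≈ 0.26039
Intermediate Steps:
X(W) = 1
j(o) = -¼ + 119*o - o²/4 (j(o) = -((o² - 476*o) + 1)/4 = -(1 + o² - 476*o)/4 = -¼ + 119*o - o²/4)
((-150039 - 206890)/(-75512 - 225300) - 138766)/(j(-220) - 494622) = ((-150039 - 206890)/(-75512 - 225300) - 138766)/((-¼ + 119*(-220) - ¼*(-220)²) - 494622) = (-356929/(-300812) - 138766)/((-¼ - 26180 - ¼*48400) - 494622) = (-356929*(-1/300812) - 138766)/((-¼ - 26180 - 12100) - 494622) = (356929/300812 - 138766)/(-153121/4 - 494622) = -41742121063/(300812*(-2131609/4)) = -41742121063/300812*(-4/2131609) = 41742121063/160303391627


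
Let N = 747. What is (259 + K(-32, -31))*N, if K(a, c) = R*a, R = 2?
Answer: 145665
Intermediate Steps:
K(a, c) = 2*a
(259 + K(-32, -31))*N = (259 + 2*(-32))*747 = (259 - 64)*747 = 195*747 = 145665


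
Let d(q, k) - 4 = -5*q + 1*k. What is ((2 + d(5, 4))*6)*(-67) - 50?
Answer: 5980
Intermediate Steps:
d(q, k) = 4 + k - 5*q (d(q, k) = 4 + (-5*q + 1*k) = 4 + (-5*q + k) = 4 + (k - 5*q) = 4 + k - 5*q)
((2 + d(5, 4))*6)*(-67) - 50 = ((2 + (4 + 4 - 5*5))*6)*(-67) - 50 = ((2 + (4 + 4 - 25))*6)*(-67) - 50 = ((2 - 17)*6)*(-67) - 50 = -15*6*(-67) - 50 = -90*(-67) - 50 = 6030 - 50 = 5980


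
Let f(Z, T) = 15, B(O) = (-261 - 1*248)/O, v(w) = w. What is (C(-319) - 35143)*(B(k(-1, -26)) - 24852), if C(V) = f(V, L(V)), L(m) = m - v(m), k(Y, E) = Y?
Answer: 855120904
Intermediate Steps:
L(m) = 0 (L(m) = m - m = 0)
B(O) = -509/O (B(O) = (-261 - 248)/O = -509/O)
C(V) = 15
(C(-319) - 35143)*(B(k(-1, -26)) - 24852) = (15 - 35143)*(-509/(-1) - 24852) = -35128*(-509*(-1) - 24852) = -35128*(509 - 24852) = -35128*(-24343) = 855120904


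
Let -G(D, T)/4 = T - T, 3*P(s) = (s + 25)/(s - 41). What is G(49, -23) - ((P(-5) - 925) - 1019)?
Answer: 134146/69 ≈ 1944.1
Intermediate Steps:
P(s) = (25 + s)/(3*(-41 + s)) (P(s) = ((s + 25)/(s - 41))/3 = ((25 + s)/(-41 + s))/3 = (25 + s)/(3*(-41 + s)))
G(D, T) = 0 (G(D, T) = -4*(T - T) = -4*0 = 0)
G(49, -23) - ((P(-5) - 925) - 1019) = 0 - (((25 - 5)/(3*(-41 - 5)) - 925) - 1019) = 0 - (((⅓)*20/(-46) - 925) - 1019) = 0 - (((⅓)*(-1/46)*20 - 925) - 1019) = 0 - ((-10/69 - 925) - 1019) = 0 - (-63835/69 - 1019) = 0 - 1*(-134146/69) = 0 + 134146/69 = 134146/69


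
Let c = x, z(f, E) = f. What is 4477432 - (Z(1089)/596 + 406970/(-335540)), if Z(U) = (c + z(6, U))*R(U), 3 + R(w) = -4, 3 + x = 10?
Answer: 44770268146157/9999092 ≈ 4.4774e+6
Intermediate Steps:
x = 7 (x = -3 + 10 = 7)
R(w) = -7 (R(w) = -3 - 4 = -7)
c = 7
Z(U) = -91 (Z(U) = (7 + 6)*(-7) = 13*(-7) = -91)
4477432 - (Z(1089)/596 + 406970/(-335540)) = 4477432 - (-91/596 + 406970/(-335540)) = 4477432 - (-91*1/596 + 406970*(-1/335540)) = 4477432 - (-91/596 - 40697/33554) = 4477432 - 1*(-13654413/9999092) = 4477432 + 13654413/9999092 = 44770268146157/9999092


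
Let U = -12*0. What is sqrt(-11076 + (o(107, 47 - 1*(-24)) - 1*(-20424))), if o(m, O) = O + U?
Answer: sqrt(9419) ≈ 97.052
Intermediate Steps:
U = 0
o(m, O) = O (o(m, O) = O + 0 = O)
sqrt(-11076 + (o(107, 47 - 1*(-24)) - 1*(-20424))) = sqrt(-11076 + ((47 - 1*(-24)) - 1*(-20424))) = sqrt(-11076 + ((47 + 24) + 20424)) = sqrt(-11076 + (71 + 20424)) = sqrt(-11076 + 20495) = sqrt(9419)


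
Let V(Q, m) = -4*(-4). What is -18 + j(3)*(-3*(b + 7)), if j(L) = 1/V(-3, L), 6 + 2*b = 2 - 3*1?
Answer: -597/32 ≈ -18.656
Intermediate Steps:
V(Q, m) = 16
b = -7/2 (b = -3 + (2 - 3*1)/2 = -3 + (2 - 3)/2 = -3 + (1/2)*(-1) = -3 - 1/2 = -7/2 ≈ -3.5000)
j(L) = 1/16
-18 + j(3)*(-3*(b + 7)) = -18 + (-3*(-7/2 + 7))/16 = -18 + (-3*7/2)/16 = -18 + (1/16)*(-21/2) = -18 - 21/32 = -597/32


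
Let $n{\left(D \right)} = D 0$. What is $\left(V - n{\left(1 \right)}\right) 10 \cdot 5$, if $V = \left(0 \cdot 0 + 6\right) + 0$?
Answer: $300$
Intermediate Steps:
$n{\left(D \right)} = 0$
$V = 6$ ($V = \left(0 + 6\right) + 0 = 6 + 0 = 6$)
$\left(V - n{\left(1 \right)}\right) 10 \cdot 5 = \left(6 - 0\right) 10 \cdot 5 = \left(6 + 0\right) 10 \cdot 5 = 6 \cdot 10 \cdot 5 = 60 \cdot 5 = 300$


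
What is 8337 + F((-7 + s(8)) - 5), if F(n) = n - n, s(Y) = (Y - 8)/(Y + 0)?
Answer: 8337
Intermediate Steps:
s(Y) = (-8 + Y)/Y
F(n) = 0
8337 + F((-7 + s(8)) - 5) = 8337 + 0 = 8337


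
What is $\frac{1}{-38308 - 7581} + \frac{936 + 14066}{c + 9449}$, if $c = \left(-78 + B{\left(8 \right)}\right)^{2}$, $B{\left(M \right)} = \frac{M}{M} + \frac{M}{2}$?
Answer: $\frac{344206000}{339073821} \approx 1.0151$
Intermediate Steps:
$B{\left(M \right)} = 1 + \frac{M}{2}$ ($B{\left(M \right)} = 1 + M \frac{1}{2} = 1 + \frac{M}{2}$)
$c = 5329$ ($c = \left(-78 + \left(1 + \frac{1}{2} \cdot 8\right)\right)^{2} = \left(-78 + \left(1 + 4\right)\right)^{2} = \left(-78 + 5\right)^{2} = \left(-73\right)^{2} = 5329$)
$\frac{1}{-38308 - 7581} + \frac{936 + 14066}{c + 9449} = \frac{1}{-38308 - 7581} + \frac{936 + 14066}{5329 + 9449} = \frac{1}{-45889} + \frac{15002}{14778} = - \frac{1}{45889} + 15002 \cdot \frac{1}{14778} = - \frac{1}{45889} + \frac{7501}{7389} = \frac{344206000}{339073821}$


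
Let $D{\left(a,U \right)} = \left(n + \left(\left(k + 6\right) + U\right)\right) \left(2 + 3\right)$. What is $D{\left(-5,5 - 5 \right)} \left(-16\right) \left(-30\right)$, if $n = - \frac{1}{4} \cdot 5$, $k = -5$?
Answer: $-600$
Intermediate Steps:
$n = - \frac{5}{4}$ ($n = \left(-1\right) \frac{1}{4} \cdot 5 = \left(- \frac{1}{4}\right) 5 = - \frac{5}{4} \approx -1.25$)
$D{\left(a,U \right)} = - \frac{5}{4} + 5 U$ ($D{\left(a,U \right)} = \left(- \frac{5}{4} + \left(\left(-5 + 6\right) + U\right)\right) \left(2 + 3\right) = \left(- \frac{5}{4} + \left(1 + U\right)\right) 5 = \left(- \frac{1}{4} + U\right) 5 = - \frac{5}{4} + 5 U$)
$D{\left(-5,5 - 5 \right)} \left(-16\right) \left(-30\right) = \left(- \frac{5}{4} + 5 \left(5 - 5\right)\right) \left(-16\right) \left(-30\right) = \left(- \frac{5}{4} + 5 \cdot 0\right) \left(-16\right) \left(-30\right) = \left(- \frac{5}{4} + 0\right) \left(-16\right) \left(-30\right) = \left(- \frac{5}{4}\right) \left(-16\right) \left(-30\right) = 20 \left(-30\right) = -600$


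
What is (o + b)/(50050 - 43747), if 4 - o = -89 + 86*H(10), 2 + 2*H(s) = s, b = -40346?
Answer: -40597/6303 ≈ -6.4409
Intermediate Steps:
H(s) = -1 + s/2
o = -251 (o = 4 - (-89 + 86*(-1 + (1/2)*10)) = 4 - (-89 + 86*(-1 + 5)) = 4 - (-89 + 86*4) = 4 - (-89 + 344) = 4 - 1*255 = 4 - 255 = -251)
(o + b)/(50050 - 43747) = (-251 - 40346)/(50050 - 43747) = -40597/6303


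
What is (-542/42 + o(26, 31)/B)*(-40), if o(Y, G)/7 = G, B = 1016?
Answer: 1353895/2667 ≈ 507.65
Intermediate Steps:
o(Y, G) = 7*G
(-542/42 + o(26, 31)/B)*(-40) = (-542/42 + (7*31)/1016)*(-40) = (-542*1/42 + 217*(1/1016))*(-40) = (-271/21 + 217/1016)*(-40) = -270779/21336*(-40) = 1353895/2667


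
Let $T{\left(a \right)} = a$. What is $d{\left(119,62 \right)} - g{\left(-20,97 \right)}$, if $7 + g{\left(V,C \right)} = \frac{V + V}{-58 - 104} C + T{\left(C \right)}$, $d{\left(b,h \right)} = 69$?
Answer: $- \frac{3641}{81} \approx -44.951$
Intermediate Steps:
$g{\left(V,C \right)} = -7 + C - \frac{C V}{81}$ ($g{\left(V,C \right)} = -7 + \left(\frac{V + V}{-58 - 104} C + C\right) = -7 + \left(\frac{2 V}{-162} C + C\right) = -7 + \left(2 V \left(- \frac{1}{162}\right) C + C\right) = -7 + \left(- \frac{V}{81} C + C\right) = -7 - \left(- C + \frac{C V}{81}\right) = -7 + C - \frac{C V}{81}$)
$d{\left(119,62 \right)} - g{\left(-20,97 \right)} = 69 - \left(-7 + 97 - \frac{97}{81} \left(-20\right)\right) = 69 - \left(-7 + 97 + \frac{1940}{81}\right) = 69 - \frac{9230}{81} = - \frac{3641}{81}$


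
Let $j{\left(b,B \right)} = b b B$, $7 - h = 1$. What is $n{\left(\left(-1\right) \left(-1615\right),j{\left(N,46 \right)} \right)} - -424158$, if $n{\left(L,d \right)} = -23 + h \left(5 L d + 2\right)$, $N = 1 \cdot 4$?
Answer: $36083347$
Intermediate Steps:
$h = 6$ ($h = 7 - 1 = 6$)
$N = 4$
$j{\left(b,B \right)} = B b^{2}$ ($j{\left(b,B \right)} = b^{2} B = B b^{2}$)
$n{\left(L,d \right)} = -11 + 30 L d$ ($n{\left(L,d \right)} = -23 + 6 \left(5 L d + 2\right) = -23 + 6 \left(2 + 5 L d\right) = -23 + \left(12 + 30 L d\right) = -11 + 30 L d$)
$n{\left(\left(-1\right) \left(-1615\right),j{\left(N,46 \right)} \right)} - -424158 = \left(-11 + 30 \left(\left(-1\right) \left(-1615\right)\right) 46 \cdot 4^{2}\right) - -424158 = \left(-11 + 30 \cdot 1615 \cdot 46 \cdot 16\right) + 424158 = \left(-11 + 30 \cdot 1615 \cdot 736\right) + 424158 = \left(-11 + 35659200\right) + 424158 = 35659189 + 424158 = 36083347$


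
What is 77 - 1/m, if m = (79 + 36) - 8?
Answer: 8238/107 ≈ 76.991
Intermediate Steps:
m = 107 (m = 115 - 8 = 107)
77 - 1/m = 77 - 1/107 = 8238/107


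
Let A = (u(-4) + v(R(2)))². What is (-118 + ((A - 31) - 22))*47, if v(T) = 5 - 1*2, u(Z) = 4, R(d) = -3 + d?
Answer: -5734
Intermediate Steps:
v(T) = 3 (v(T) = 5 - 2 = 3)
A = 49 (A = (4 + 3)² = 7² = 49)
(-118 + ((A - 31) - 22))*47 = (-118 + ((49 - 31) - 22))*47 = (-118 + (18 - 22))*47 = (-118 - 4)*47 = -122*47 = -5734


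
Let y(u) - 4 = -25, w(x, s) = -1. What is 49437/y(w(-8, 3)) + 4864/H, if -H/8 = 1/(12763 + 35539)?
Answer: -205589791/7 ≈ -2.9370e+7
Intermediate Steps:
y(u) = -21 (y(u) = 4 - 25 = -21)
H = -4/24151 (H = -8/(12763 + 35539) = -8/48302 = -8*1/48302 = -4/24151 ≈ -0.00016562)
49437/y(w(-8, 3)) + 4864/H = 49437/(-21) + 4864/(-4/24151) = 49437*(-1/21) + 4864*(-24151/4) = -16479/7 - 29367616 = -205589791/7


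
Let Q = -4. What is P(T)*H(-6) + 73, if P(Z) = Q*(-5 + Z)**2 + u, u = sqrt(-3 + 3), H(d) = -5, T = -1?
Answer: 793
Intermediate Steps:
u = 0 (u = sqrt(0) = 0)
P(Z) = -4*(-5 + Z)**2 (P(Z) = -4*(-5 + Z)**2 + 0 = -4*(-5 + Z)**2)
P(T)*H(-6) + 73 = -4*(-5 - 1)**2*(-5) + 73 = -4*(-6)**2*(-5) + 73 = -4*36*(-5) + 73 = -144*(-5) + 73 = 720 + 73 = 793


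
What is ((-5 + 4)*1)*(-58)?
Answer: 58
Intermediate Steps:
((-5 + 4)*1)*(-58) = -1*1*(-58) = -1*(-58) = 58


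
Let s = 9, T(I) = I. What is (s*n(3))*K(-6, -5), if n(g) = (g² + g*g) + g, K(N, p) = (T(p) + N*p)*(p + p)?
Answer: -47250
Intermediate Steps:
K(N, p) = 2*p*(p + N*p) (K(N, p) = (p + N*p)*(p + p) = (p + N*p)*(2*p) = 2*p*(p + N*p))
n(g) = g + 2*g² (n(g) = (g² + g²) + g = 2*g² + g = g + 2*g²)
(s*n(3))*K(-6, -5) = (9*(3*(1 + 2*3)))*(2*(-5)²*(1 - 6)) = (9*(3*(1 + 6)))*(2*25*(-5)) = (9*(3*7))*(-250) = (9*21)*(-250) = 189*(-250) = -47250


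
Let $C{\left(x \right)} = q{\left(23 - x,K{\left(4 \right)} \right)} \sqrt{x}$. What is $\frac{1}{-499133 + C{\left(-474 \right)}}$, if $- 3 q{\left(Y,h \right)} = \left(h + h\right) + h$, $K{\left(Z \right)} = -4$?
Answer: $- \frac{499133}{249133759273} - \frac{4 i \sqrt{474}}{249133759273} \approx -2.0035 \cdot 10^{-6} - 3.4956 \cdot 10^{-10} i$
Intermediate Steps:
$q{\left(Y,h \right)} = - h$ ($q{\left(Y,h \right)} = - \frac{\left(h + h\right) + h}{3} = - \frac{2 h + h}{3} = - \frac{3 h}{3} = - h$)
$C{\left(x \right)} = 4 \sqrt{x}$ ($C{\left(x \right)} = \left(-1\right) \left(-4\right) \sqrt{x} = 4 \sqrt{x}$)
$\frac{1}{-499133 + C{\left(-474 \right)}} = \frac{1}{-499133 + 4 \sqrt{-474}} = \frac{1}{-499133 + 4 i \sqrt{474}}$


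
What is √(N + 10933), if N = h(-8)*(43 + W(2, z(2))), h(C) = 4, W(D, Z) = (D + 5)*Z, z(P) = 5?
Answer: √11245 ≈ 106.04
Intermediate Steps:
W(D, Z) = Z*(5 + D) (W(D, Z) = (5 + D)*Z = Z*(5 + D))
N = 312 (N = 4*(43 + 5*(5 + 2)) = 4*(43 + 5*7) = 4*(43 + 35) = 4*78 = 312)
√(N + 10933) = √(312 + 10933) = √11245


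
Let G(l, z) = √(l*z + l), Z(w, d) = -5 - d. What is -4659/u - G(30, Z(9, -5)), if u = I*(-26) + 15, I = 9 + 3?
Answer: 1553/99 - √30 ≈ 10.210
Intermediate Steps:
I = 12
u = -297 (u = 12*(-26) + 15 = -312 + 15 = -297)
G(l, z) = √(l + l*z)
-4659/u - G(30, Z(9, -5)) = -4659/(-297) - √(30*(1 + (-5 - 1*(-5)))) = -4659*(-1/297) - √(30*(1 + (-5 + 5))) = 1553/99 - √(30*(1 + 0)) = 1553/99 - √(30*1) = 1553/99 - √30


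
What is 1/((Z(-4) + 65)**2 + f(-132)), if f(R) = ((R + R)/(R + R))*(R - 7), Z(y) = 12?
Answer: 1/5790 ≈ 0.00017271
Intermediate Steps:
f(R) = -7 + R (f(R) = ((2*R)/((2*R)))*(-7 + R) = ((2*R)*(1/(2*R)))*(-7 + R) = 1*(-7 + R) = -7 + R)
1/((Z(-4) + 65)**2 + f(-132)) = 1/((12 + 65)**2 + (-7 - 132)) = 1/(77**2 - 139) = 1/(5929 - 139) = 1/5790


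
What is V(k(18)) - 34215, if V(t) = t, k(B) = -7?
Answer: -34222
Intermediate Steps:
V(k(18)) - 34215 = -7 - 34215 = -34222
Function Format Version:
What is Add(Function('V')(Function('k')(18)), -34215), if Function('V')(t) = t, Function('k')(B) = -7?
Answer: -34222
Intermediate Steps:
Add(Function('V')(Function('k')(18)), -34215) = Add(-7, -34215) = -34222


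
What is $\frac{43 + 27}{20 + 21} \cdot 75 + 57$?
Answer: $\frac{7587}{41} \approx 185.05$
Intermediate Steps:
$\frac{43 + 27}{20 + 21} \cdot 75 + 57 = \frac{70}{41} \cdot 75 + 57 = \frac{5250}{41} + 57 = \frac{7587}{41}$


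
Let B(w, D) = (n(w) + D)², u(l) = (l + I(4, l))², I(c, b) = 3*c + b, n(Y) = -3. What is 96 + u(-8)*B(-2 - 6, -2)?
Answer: 496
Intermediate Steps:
I(c, b) = b + 3*c
u(l) = (12 + 2*l)² (u(l) = (l + (l + 3*4))² = (l + (l + 12))² = (l + (12 + l))² = (12 + 2*l)²)
B(w, D) = (-3 + D)²
96 + u(-8)*B(-2 - 6, -2) = 96 + (4*(6 - 8)²)*(-3 - 2)² = 96 + (4*(-2)²)*(-5)² = 96 + (4*4)*25 = 96 + 16*25 = 96 + 400 = 496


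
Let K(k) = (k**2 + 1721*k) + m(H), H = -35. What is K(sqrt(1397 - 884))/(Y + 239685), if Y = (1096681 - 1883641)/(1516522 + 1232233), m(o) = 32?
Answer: 299614295/131766911043 + 946121471*sqrt(57)/43922303681 ≈ 0.16490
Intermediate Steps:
Y = -157392/549751 (Y = -786960/2748755 = -786960*1/2748755 = -157392/549751 ≈ -0.28630)
K(k) = 32 + k**2 + 1721*k (K(k) = (k**2 + 1721*k) + 32 = 32 + k**2 + 1721*k)
K(sqrt(1397 - 884))/(Y + 239685) = (32 + (sqrt(1397 - 884))**2 + 1721*sqrt(1397 - 884))/(-157392/549751 + 239685) = (32 + (sqrt(513))**2 + 1721*sqrt(513))/(131766911043/549751) = (32 + (3*sqrt(57))**2 + 1721*(3*sqrt(57)))*(549751/131766911043) = (32 + 513 + 5163*sqrt(57))*(549751/131766911043) = (545 + 5163*sqrt(57))*(549751/131766911043) = 299614295/131766911043 + 946121471*sqrt(57)/43922303681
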